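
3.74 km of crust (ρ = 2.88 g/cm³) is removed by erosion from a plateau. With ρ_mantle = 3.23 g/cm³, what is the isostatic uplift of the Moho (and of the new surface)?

3.33 km

Unloading: uplift u = e ρ_c/ρ_m = 3.74 km × 2.88/3.23 = 3.33 km.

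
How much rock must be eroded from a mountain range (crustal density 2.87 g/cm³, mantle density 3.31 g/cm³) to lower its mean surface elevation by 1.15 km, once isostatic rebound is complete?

8.65 km

Net drop Δ = e − u = e − e ρ_c/ρ_m = e (ρ_m − ρ_c)/ρ_m.
e = Δ ρ_m/(ρ_m − ρ_c) = 1.15 km × 3.31/0.44 = 8.65 km.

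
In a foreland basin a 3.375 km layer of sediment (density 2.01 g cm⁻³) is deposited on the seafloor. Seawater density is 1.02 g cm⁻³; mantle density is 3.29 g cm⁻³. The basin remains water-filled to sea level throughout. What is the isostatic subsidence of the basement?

Submarine loading: the sediment displaces seawater, and the subsidence is in turn flooded, so s (ρ_m − ρ_w) = t (ρ_sed − ρ_w).
s = 3.375 km × (2.01 − 1.02) / (3.29 − 1.02) = 1.47 km.

1.47 km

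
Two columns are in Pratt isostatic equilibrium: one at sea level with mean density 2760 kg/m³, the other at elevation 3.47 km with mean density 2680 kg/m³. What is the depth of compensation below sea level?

116 km

ρ_ref D = ρ (D + h) → D (ρ_ref − ρ) = ρ h.
D = ρ h/(ρ_ref − ρ) = 2680 × 3.47 km/(2760 − 2680) = 116 km.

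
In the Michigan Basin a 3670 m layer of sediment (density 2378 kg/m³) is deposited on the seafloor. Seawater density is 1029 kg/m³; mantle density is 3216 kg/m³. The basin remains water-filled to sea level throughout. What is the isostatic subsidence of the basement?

2260 m

Submarine loading: the sediment displaces seawater, and the subsidence is in turn flooded, so s (ρ_m − ρ_w) = t (ρ_sed − ρ_w).
s = 3670 m × (2378 − 1029) / (3216 − 1029) = 2260 m.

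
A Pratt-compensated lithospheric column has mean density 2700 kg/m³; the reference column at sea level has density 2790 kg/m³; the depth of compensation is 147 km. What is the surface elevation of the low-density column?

ρ_ref D = ρ (D + h) → h = D (ρ_ref − ρ)/ρ.
h = 147 km × (2790 − 2700)/2700 = 4.9 km.

4.9 km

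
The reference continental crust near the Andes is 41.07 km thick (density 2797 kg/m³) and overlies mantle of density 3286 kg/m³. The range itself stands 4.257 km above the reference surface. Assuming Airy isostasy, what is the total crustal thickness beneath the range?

Root depth r = h ρ_c / (ρ_m − ρ_c) = 4.257 km × 2797 / 489 = 24.35 km.
Total thickness = T + h + r = 41.07 km + 4.257 km + 24.35 km = 69.7 km.

69.7 km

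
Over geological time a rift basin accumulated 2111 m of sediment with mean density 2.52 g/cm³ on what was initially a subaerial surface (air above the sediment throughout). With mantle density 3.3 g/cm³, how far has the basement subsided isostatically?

Subaerial load: s = t ρ_sed / ρ_m = 2111 m × 2.52/3.3 = 1610 m.

1610 m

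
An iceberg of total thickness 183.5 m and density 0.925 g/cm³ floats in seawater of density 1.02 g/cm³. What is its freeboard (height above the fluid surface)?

Floating equilibrium: submerged depth d = t ρ_obj/ρ_fluid = 183.5 m × 0.925/1.02 = 166.4 m.
Freeboard = t − d = 183.5 m − 166.4 m = 17.1 m.

17.1 m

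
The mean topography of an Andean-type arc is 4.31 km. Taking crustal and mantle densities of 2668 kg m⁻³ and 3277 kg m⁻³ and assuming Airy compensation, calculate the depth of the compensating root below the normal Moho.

Isostatic balance requires: the weight of the topography is balanced by the buoyancy of the root, ρ_c h = (ρ_m − ρ_c) r.
r = h · ρ_c / (ρ_m − ρ_c) = 4.31 km × 2668 / (3277 − 2668) = 18.9 km.

18.9 km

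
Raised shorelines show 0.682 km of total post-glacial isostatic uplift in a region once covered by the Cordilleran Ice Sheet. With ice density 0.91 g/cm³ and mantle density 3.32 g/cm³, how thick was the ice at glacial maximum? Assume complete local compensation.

2.49 km

u = t ρ_ice/ρ_m → t = u ρ_m/ρ_ice = 0.682 km × 3.32/0.91 = 2.49 km.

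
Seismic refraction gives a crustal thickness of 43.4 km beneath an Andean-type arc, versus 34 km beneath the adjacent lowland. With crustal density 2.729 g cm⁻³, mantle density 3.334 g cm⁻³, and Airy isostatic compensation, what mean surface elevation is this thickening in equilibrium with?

Excess crust Δ = 43.4 km − 34 km = 9.4 km, split between elevation h and root r with h + r = Δ.
Airy balance ρ_c h = (ρ_m − ρ_c) r gives r = h ρ_c/(ρ_m − ρ_c), so h (1 + ρ_c/(ρ_m − ρ_c)) = Δ, i.e. h = Δ (ρ_m − ρ_c)/ρ_m.
h = 9.4 km × 0.605/3.334 = 1.71 km.

1.71 km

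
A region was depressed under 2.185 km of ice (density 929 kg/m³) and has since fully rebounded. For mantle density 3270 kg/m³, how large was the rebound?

0.621 km

Removing the load lets mantle flow back in; uplift u satisfies ρ_ice t = ρ_m u.
u = t ρ_ice/ρ_m = 2.185 km × 929/3270 = 0.621 km.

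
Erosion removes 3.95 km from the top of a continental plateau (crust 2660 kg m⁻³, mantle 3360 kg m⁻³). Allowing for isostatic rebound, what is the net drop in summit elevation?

Rebound u = e ρ_c/ρ_m = 3.95 km × 2660/3360 = 3.127 km.
Net surface drop = e − u = 3.95 km − 3.127 km = e (ρ_m − ρ_c)/ρ_m = 0.823 km.

0.823 km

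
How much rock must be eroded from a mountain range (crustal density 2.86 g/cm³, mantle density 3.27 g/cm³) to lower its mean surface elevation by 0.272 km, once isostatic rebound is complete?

Net drop Δ = e − u = e − e ρ_c/ρ_m = e (ρ_m − ρ_c)/ρ_m.
e = Δ ρ_m/(ρ_m − ρ_c) = 0.272 km × 3.27/0.41 = 2.17 km.

2.17 km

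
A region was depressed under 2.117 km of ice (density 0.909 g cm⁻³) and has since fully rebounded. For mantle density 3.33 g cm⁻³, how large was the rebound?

0.578 km

Removing the load lets mantle flow back in; uplift u satisfies ρ_ice t = ρ_m u.
u = t ρ_ice/ρ_m = 2.117 km × 0.909/3.33 = 0.578 km.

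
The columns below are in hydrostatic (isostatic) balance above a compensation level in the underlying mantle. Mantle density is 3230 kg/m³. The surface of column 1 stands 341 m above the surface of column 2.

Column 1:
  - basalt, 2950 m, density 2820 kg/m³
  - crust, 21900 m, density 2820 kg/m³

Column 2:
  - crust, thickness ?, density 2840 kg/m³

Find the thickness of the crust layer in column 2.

Take the compensation level at the base of the deeper column (depth z_c below the surface of column 1) and equate Σ ρ_i t_i down to z_c; mantle fills any gap and the z_c terms cancel.
Column 1: 2950×2820 + 21900×2820 + (z_c − 24850)×3230
Column 2: 341×0 + x×2840 + (z_c − 341 − 0 − x)×3230
The z_c×3230 term appears on both sides and cancels. Collect the known terms of each column as K = Σ(ρt)_known − 3230 × (depth of known layers): K_1 = 70077000 − 3230×24850 = −10188500; K_2 = 0 − 3230×(341 + 0) = −1101430.
Balance: K_1 = K_2 − x×(3230 − 2840), so x = (K_2 − K_1)/(3230 − 2840) = 9087070/390 = 23300 m.

23300 m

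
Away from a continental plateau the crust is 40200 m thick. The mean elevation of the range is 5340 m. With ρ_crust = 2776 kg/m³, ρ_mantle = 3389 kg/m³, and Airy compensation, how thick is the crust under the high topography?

Root depth r = h ρ_c / (ρ_m − ρ_c) = 5340 m × 2776 / 613 = 24180 m.
Total thickness = T + h + r = 40200 m + 5340 m + 24180 m = 69700 m.

69700 m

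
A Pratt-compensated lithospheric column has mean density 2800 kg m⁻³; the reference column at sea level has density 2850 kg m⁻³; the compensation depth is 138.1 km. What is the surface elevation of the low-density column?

2.47 km

ρ_ref D = ρ (D + h) → h = D (ρ_ref − ρ)/ρ.
h = 138.1 km × (2850 − 2800)/2800 = 2.47 km.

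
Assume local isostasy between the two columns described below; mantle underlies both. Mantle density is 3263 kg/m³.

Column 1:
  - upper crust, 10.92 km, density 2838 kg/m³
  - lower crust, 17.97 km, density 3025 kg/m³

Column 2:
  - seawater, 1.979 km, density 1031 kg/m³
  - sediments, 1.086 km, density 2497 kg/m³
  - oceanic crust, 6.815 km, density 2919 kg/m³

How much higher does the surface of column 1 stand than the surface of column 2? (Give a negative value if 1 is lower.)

0.406 km

For any compensation level in the mantle, the mantle terms cancel and isostasy reduces to e = (Σt_1 − Σt_2) − (Σ(ρt)_1 − Σ(ρt)_2) / ρ_m.
Σt_1 = 28.89 km; Σt_2 = 9.88 km; Σ(ρt)_1 = 85350.21; Σ(ρt)_2 = 24645.076 (in km·kg/m³).
e = (28.89 − 9.88) − (85350.21 − 24645.076) / 3263 = 0.406 km.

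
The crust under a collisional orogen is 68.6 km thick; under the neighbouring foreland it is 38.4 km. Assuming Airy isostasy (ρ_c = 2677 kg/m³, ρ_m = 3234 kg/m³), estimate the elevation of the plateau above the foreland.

5.2 km

Excess crust Δ = 68.6 km − 38.4 km = 30.2 km, split between elevation h and root r with h + r = Δ.
Airy balance ρ_c h = (ρ_m − ρ_c) r gives r = h ρ_c/(ρ_m − ρ_c), so h (1 + ρ_c/(ρ_m − ρ_c)) = Δ, i.e. h = Δ (ρ_m − ρ_c)/ρ_m.
h = 30.2 km × 557/3234 = 5.2 km.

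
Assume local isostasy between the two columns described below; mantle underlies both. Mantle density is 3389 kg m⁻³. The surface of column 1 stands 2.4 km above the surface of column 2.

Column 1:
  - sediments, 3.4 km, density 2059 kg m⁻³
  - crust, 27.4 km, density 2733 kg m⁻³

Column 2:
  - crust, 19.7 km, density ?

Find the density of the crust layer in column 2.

Take the compensation level at the base of the deeper column (depth z_c below the surface of column 1) and equate Σ ρ_i t_i down to z_c; mantle fills any gap and the z_c terms cancel.
Column 1: 3.4×2059 + 27.4×2733 + (z_c − 30.8)×3389
Column 2: 2.4×0 + 19.7×ρ + (z_c − 2.4 − 19.7)×3389
The z_c×3389 term appears on both sides and cancels. Collect the known terms of each column as K = Σ(ρt)_known − 3389 × (depth of known layers): K_1 = 81884.8 − 3389×30.8 = −22496.4; K_2 = 0 − 3389×(2.4 + 19.7) = −74896.9.
Balance: K_1 = K_2 + 19.7×ρ, so ρ = (K_1 − K_2)/19.7 = 52400.5/19.7 = 2660 kg m⁻³.

2660 kg m⁻³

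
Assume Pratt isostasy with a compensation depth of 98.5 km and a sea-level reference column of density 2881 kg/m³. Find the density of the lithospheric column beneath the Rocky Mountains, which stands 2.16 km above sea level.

2820 kg/m³

Pratt balance: ρ_ref D = ρ (D + h).
ρ = ρ_ref D/(D + h) = 2881 × 98.5 km/(98.5 km + 2.16 km) = 2820 kg/m³.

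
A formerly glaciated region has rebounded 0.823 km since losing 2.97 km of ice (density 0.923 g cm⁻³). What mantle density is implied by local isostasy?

ρ_m = ρ_ice t / u = 0.923 × 2.97 km/0.823 km = 3.33 g cm⁻³.

3.33 g cm⁻³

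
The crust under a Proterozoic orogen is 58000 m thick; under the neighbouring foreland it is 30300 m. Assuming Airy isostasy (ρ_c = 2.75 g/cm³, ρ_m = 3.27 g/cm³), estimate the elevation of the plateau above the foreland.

Excess crust Δ = 58000 m − 30300 m = 27700 m, split between elevation h and root r with h + r = Δ.
Airy balance ρ_c h = (ρ_m − ρ_c) r gives r = h ρ_c/(ρ_m − ρ_c), so h (1 + ρ_c/(ρ_m − ρ_c)) = Δ, i.e. h = Δ (ρ_m − ρ_c)/ρ_m.
h = 27700 m × 0.52/3.27 = 4400 m.

4400 m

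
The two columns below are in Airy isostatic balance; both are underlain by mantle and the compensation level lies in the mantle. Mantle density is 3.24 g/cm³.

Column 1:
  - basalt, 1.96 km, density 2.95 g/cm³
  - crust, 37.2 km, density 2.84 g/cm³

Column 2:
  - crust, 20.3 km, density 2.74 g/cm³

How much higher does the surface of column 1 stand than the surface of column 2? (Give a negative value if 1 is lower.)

1.64 km

For any compensation level in the mantle, the mantle terms cancel and isostasy reduces to e = (Σt_1 − Σt_2) − (Σ(ρt)_1 − Σ(ρt)_2) / ρ_m.
Σt_1 = 39.16 km; Σt_2 = 20.3 km; Σ(ρt)_1 = 111.43; Σ(ρt)_2 = 55.622 (in km·g/cm³).
e = (39.16 − 20.3) − (111.43 − 55.622) / 3.24 = 1.64 km.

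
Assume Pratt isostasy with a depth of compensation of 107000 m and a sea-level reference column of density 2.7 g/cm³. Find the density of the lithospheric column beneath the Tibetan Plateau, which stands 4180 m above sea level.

2.6 g/cm³

Pratt balance: ρ_ref D = ρ (D + h).
ρ = ρ_ref D/(D + h) = 2.7 × 107000 m/(107000 m + 4180 m) = 2.6 g/cm³.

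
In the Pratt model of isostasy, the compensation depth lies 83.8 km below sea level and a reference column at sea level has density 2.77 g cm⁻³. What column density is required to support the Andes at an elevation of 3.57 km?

Pratt balance: ρ_ref D = ρ (D + h).
ρ = ρ_ref D/(D + h) = 2.77 × 83.8 km/(83.8 km + 3.57 km) = 2.66 g cm⁻³.

2.66 g cm⁻³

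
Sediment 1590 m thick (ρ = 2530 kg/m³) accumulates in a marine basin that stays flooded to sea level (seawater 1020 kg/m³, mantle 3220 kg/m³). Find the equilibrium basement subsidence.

1090 m

Submarine loading: the sediment displaces seawater, and the subsidence is in turn flooded, so s (ρ_m − ρ_w) = t (ρ_sed − ρ_w).
s = 1590 m × (2530 − 1020) / (3220 − 1020) = 1090 m.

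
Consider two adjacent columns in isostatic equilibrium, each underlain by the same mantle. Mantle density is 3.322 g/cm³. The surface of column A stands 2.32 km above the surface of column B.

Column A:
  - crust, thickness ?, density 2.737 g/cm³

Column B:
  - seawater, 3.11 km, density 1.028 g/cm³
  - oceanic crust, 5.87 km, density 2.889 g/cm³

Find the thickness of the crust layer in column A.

29.7 km

Take the compensation level at the base of the deeper column (depth z_c below the surface of column A) and equate Σ ρ_i t_i down to z_c; mantle fills any gap and the z_c terms cancel.
Column A: x×2.737 + (z_c − 0 − x)×3.322
Column B: 2.32×0 + 3.11×1.028 + 5.87×2.889 + (z_c − 2.32 − 8.98)×3.322
The z_c×3.322 term appears on both sides and cancels. Collect the known terms of each column as K = Σ(ρt)_known − 3.322 × (depth of known layers): K_A = 0 − 3.322×0 = 0; K_B = 20.15551 − 3.322×(2.32 + 8.98) = −17.38309.
Balance: K_A − x×(3.322 − 2.737) = K_B, so x = (K_A − K_B)/(3.322 − 2.737) = 17.3831/0.585 = 29.7 km.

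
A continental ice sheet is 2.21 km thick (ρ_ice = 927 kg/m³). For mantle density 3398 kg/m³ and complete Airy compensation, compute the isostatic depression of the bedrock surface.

0.603 km

By Archimedes' principle applied to the lithosphere: the ice load ρ_ice t is balanced by mantle displaced below, ρ_m s.
s = t ρ_ice / ρ_m = 2.21 km × 927/3398 = 0.603 km.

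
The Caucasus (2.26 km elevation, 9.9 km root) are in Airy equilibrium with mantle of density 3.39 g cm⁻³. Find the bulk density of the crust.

ρ_c h = (ρ_m − ρ_c) r → ρ_c (h + r) = ρ_m r → ρ_c = ρ_m r / (h + r).
ρ_c = 3.39 × 9.9 km / (2.26 km + 9.9 km) = 2.76 g cm⁻³.

2.76 g cm⁻³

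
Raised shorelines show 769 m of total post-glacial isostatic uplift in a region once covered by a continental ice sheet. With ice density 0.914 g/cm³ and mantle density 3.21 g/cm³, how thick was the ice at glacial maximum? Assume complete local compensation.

2700 m

u = t ρ_ice/ρ_m → t = u ρ_m/ρ_ice = 769 m × 3.21/0.914 = 2700 m.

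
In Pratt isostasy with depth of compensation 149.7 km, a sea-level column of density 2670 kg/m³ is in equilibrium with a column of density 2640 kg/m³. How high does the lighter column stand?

1.7 km

ρ_ref D = ρ (D + h) → h = D (ρ_ref − ρ)/ρ.
h = 149.7 km × (2670 − 2640)/2640 = 1.7 km.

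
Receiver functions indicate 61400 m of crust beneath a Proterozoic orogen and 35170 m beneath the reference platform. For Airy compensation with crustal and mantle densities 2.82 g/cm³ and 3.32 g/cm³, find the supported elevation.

Excess crust Δ = 61400 m − 35170 m = 26230 m, split between elevation h and root r with h + r = Δ.
Airy balance ρ_c h = (ρ_m − ρ_c) r gives r = h ρ_c/(ρ_m − ρ_c), so h (1 + ρ_c/(ρ_m − ρ_c)) = Δ, i.e. h = Δ (ρ_m − ρ_c)/ρ_m.
h = 26230 m × 0.5/3.32 = 3950 m.

3950 m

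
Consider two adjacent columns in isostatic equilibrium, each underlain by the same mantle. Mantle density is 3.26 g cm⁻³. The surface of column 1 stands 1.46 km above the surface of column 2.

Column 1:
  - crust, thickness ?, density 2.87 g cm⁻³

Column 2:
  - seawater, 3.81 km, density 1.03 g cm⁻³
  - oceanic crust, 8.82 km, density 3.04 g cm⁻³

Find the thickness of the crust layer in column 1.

Take the compensation level at the base of the deeper column (depth z_c below the surface of column 1) and equate Σ ρ_i t_i down to z_c; mantle fills any gap and the z_c terms cancel.
Column 1: x×2.87 + (z_c − 0 − x)×3.26
Column 2: 1.46×0 + 3.81×1.03 + 8.82×3.04 + (z_c − 1.46 − 12.63)×3.26
The z_c×3.26 term appears on both sides and cancels. Collect the known terms of each column as K = Σ(ρt)_known − 3.26 × (depth of known layers): K_1 = 0 − 3.26×0 = 0; K_2 = 30.7371 − 3.26×(1.46 + 12.63) = −15.1963.
Balance: K_1 − x×(3.26 − 2.87) = K_2, so x = (K_1 − K_2)/(3.26 − 2.87) = 15.1963/0.39 = 39 km.

39 km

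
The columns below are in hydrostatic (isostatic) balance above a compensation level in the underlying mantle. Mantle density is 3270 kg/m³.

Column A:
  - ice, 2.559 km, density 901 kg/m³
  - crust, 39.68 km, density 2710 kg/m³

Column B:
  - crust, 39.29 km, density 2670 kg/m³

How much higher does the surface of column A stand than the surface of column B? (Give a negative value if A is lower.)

1.44 km

For any compensation level in the mantle, the mantle terms cancel and isostasy reduces to e = (Σt_A − Σt_B) − (Σ(ρt)_A − Σ(ρt)_B) / ρ_m.
Σt_A = 42.239 km; Σt_B = 39.29 km; Σ(ρt)_A = 109838.459; Σ(ρt)_B = 104904.3 (in km·kg/m³).
e = (42.239 − 39.29) − (109838.459 − 104904.3) / 3270 = 1.44 km.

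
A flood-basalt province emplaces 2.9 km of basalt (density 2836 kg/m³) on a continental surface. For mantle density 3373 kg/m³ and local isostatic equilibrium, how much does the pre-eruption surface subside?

Subaerial loading: s = t ρ_load / ρ_m.
s = 2.9 km × 2836/3373 = 2.44 km.

2.44 km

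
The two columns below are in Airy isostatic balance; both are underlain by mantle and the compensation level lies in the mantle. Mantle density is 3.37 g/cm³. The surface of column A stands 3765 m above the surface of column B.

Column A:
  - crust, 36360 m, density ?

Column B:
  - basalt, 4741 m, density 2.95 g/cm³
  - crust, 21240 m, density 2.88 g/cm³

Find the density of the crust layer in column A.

Take the compensation level at the base of the deeper column (depth z_c below the surface of column A) and equate Σ ρ_i t_i down to z_c; mantle fills any gap and the z_c terms cancel.
Column A: 36360×ρ + (z_c − 36360)×3.37
Column B: 3765×0 + 4741×2.95 + 21240×2.88 + (z_c − 3765 − 25981)×3.37
The z_c×3.37 term appears on both sides and cancels. Collect the known terms of each column as K = Σ(ρt)_known − 3.37 × (depth of known layers): K_A = 0 − 3.37×36360 = −122533.2; K_B = 75157.15 − 3.37×(3765 + 25981) = −25086.87.
Balance: K_A + 36360×ρ = K_B, so ρ = (K_B − K_A)/36360 = 97446.3/36360 = 2.68 g/cm³.

2.68 g/cm³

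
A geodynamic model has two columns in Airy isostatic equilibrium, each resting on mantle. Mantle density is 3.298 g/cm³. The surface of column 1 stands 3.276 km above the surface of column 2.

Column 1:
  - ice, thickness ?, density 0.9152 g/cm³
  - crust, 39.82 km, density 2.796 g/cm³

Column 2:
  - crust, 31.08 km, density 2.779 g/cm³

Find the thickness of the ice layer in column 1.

Take the compensation level at the base of the deeper column (depth z_c below the surface of column 1) and equate Σ ρ_i t_i down to z_c; mantle fills any gap and the z_c terms cancel.
Column 1: x×0.9152 + 39.82×2.796 + (z_c − 39.82 − x)×3.298
Column 2: 3.276×0 + 31.08×2.779 + (z_c − 3.276 − 31.08)×3.298
The z_c×3.298 term appears on both sides and cancels. Collect the known terms of each column as K = Σ(ρt)_known − 3.298 × (depth of known layers): K_1 = 111.33672 − 3.298×39.82 = −19.98964; K_2 = 86.37132 − 3.298×(3.276 + 31.08) = −26.934768.
Balance: K_1 − x×(3.298 − 0.9152) = K_2, so x = (K_1 − K_2)/(3.298 − 0.9152) = 6.94513/2.3828 = 2.91 km.

2.91 km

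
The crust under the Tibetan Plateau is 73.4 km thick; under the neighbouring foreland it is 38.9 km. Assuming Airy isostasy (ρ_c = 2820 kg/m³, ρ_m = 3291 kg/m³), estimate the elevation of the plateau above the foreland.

4.94 km

Excess crust Δ = 73.4 km − 38.9 km = 34.5 km, split between elevation h and root r with h + r = Δ.
Airy balance ρ_c h = (ρ_m − ρ_c) r gives r = h ρ_c/(ρ_m − ρ_c), so h (1 + ρ_c/(ρ_m − ρ_c)) = Δ, i.e. h = Δ (ρ_m − ρ_c)/ρ_m.
h = 34.5 km × 471/3291 = 4.94 km.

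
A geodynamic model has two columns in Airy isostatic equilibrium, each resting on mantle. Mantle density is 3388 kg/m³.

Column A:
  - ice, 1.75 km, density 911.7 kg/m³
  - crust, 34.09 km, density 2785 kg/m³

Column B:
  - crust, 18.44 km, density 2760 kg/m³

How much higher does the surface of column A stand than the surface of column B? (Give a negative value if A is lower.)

For any compensation level in the mantle, the mantle terms cancel and isostasy reduces to e = (Σt_A − Σt_B) − (Σ(ρt)_A − Σ(ρt)_B) / ρ_m.
Σt_A = 35.84 km; Σt_B = 18.44 km; Σ(ρt)_A = 96536.125; Σ(ρt)_B = 50894.4 (in km·kg/m³).
e = (35.84 − 18.44) − (96536.125 − 50894.4) / 3388 = 3.93 km.

3.93 km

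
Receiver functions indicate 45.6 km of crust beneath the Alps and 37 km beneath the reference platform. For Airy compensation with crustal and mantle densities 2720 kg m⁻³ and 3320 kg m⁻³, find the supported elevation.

1.55 km

Excess crust Δ = 45.6 km − 37 km = 8.6 km, split between elevation h and root r with h + r = Δ.
Airy balance ρ_c h = (ρ_m − ρ_c) r gives r = h ρ_c/(ρ_m − ρ_c), so h (1 + ρ_c/(ρ_m − ρ_c)) = Δ, i.e. h = Δ (ρ_m − ρ_c)/ρ_m.
h = 8.6 km × 600/3320 = 1.55 km.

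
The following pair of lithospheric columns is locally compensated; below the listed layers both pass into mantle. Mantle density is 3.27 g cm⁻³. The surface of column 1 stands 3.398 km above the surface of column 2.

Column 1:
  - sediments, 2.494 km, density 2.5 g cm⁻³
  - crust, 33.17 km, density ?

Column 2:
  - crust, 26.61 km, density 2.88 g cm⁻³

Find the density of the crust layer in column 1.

Take the compensation level at the base of the deeper column (depth z_c below the surface of column 1) and equate Σ ρ_i t_i down to z_c; mantle fills any gap and the z_c terms cancel.
Column 1: 2.494×2.5 + 33.17×ρ + (z_c − 35.664)×3.27
Column 2: 3.398×0 + 26.61×2.88 + (z_c − 3.398 − 26.61)×3.27
The z_c×3.27 term appears on both sides and cancels. Collect the known terms of each column as K = Σ(ρt)_known − 3.27 × (depth of known layers): K_1 = 6.235 − 3.27×35.664 = −110.38628; K_2 = 76.6368 − 3.27×(3.398 + 26.61) = −21.48936.
Balance: K_1 + 33.17×ρ = K_2, so ρ = (K_2 − K_1)/33.17 = 88.8969/33.17 = 2.68 g cm⁻³.

2.68 g cm⁻³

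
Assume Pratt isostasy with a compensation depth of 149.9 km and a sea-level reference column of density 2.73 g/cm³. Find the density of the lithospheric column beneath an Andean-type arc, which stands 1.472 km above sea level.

Pratt balance: ρ_ref D = ρ (D + h).
ρ = ρ_ref D/(D + h) = 2.73 × 149.9 km/(149.9 km + 1.472 km) = 2.7 g/cm³.

2.7 g/cm³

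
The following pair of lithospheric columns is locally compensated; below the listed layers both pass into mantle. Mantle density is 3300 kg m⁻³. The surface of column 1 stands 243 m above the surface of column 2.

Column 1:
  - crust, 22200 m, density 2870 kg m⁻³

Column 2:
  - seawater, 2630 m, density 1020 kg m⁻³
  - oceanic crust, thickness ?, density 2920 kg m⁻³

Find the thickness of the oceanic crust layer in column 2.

Take the compensation level at the base of the deeper column (depth z_c below the surface of column 1) and equate Σ ρ_i t_i down to z_c; mantle fills any gap and the z_c terms cancel.
Column 1: 22200×2870 + (z_c − 22200)×3300
Column 2: 243×0 + 2630×1020 + x×2920 + (z_c − 243 − 2630 − x)×3300
The z_c×3300 term appears on both sides and cancels. Collect the known terms of each column as K = Σ(ρt)_known − 3300 × (depth of known layers): K_1 = 63714000 − 3300×22200 = −9546000; K_2 = 2682600 − 3300×(243 + 2630) = −6798300.
Balance: K_1 = K_2 − x×(3300 − 2920), so x = (K_2 − K_1)/(3300 − 2920) = 2747700/380 = 7230 m.

7230 m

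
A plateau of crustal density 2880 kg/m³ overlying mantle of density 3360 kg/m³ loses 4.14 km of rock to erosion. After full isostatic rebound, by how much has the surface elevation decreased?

Rebound u = e ρ_c/ρ_m = 4.14 km × 2880/3360 = 3.549 km.
Net surface drop = e − u = 4.14 km − 3.549 km = e (ρ_m − ρ_c)/ρ_m = 0.591 km.

0.591 km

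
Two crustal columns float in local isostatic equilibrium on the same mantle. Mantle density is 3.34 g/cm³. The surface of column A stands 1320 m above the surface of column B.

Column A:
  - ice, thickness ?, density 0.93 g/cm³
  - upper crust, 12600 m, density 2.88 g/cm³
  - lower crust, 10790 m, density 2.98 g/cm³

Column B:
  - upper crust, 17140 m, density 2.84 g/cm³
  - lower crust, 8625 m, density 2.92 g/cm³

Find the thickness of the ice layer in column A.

Take the compensation level at the base of the deeper column (depth z_c below the surface of column A) and equate Σ ρ_i t_i down to z_c; mantle fills any gap and the z_c terms cancel.
Column A: x×0.93 + 12600×2.88 + 10790×2.98 + (z_c − 23390 − x)×3.34
Column B: 1320×0 + 17140×2.84 + 8625×2.92 + (z_c − 1320 − 25765)×3.34
The z_c×3.34 term appears on both sides and cancels. Collect the known terms of each column as K = Σ(ρt)_known − 3.34 × (depth of known layers): K_A = 68442.2 − 3.34×23390 = −9680.4; K_B = 73862.6 − 3.34×(1320 + 25765) = −16601.3.
Balance: K_A − x×(3.34 − 0.93) = K_B, so x = (K_A − K_B)/(3.34 − 0.93) = 6920.9/2.41 = 2870 m.

2870 m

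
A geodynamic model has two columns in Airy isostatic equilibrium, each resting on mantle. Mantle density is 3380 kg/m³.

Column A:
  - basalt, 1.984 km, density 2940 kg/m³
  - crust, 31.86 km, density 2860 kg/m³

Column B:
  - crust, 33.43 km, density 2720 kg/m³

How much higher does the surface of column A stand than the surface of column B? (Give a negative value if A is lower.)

For any compensation level in the mantle, the mantle terms cancel and isostasy reduces to e = (Σt_A − Σt_B) − (Σ(ρt)_A − Σ(ρt)_B) / ρ_m.
Σt_A = 33.844 km; Σt_B = 33.43 km; Σ(ρt)_A = 96952.56; Σ(ρt)_B = 90929.6 (in km·kg/m³).
e = (33.844 − 33.43) − (96952.56 − 90929.6) / 3380 = −1.37 km.

−1.37 km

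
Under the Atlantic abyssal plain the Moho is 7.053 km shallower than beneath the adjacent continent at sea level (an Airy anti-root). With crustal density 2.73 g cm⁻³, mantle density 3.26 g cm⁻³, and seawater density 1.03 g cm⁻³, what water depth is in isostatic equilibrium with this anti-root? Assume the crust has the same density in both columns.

2.2 km

Replacing a thickness d of crust by seawater at the top must be balanced by replacing crust with mantle at the base: d (ρ_c − ρ_w) = a (ρ_m − ρ_c).
d = a (ρ_m − ρ_c)/(ρ_c − ρ_w) = 7.053 km × 0.53/1.7 = 2.2 km.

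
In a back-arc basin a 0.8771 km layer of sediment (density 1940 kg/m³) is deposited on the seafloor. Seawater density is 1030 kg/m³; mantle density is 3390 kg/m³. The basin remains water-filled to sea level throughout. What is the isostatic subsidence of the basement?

Submarine loading: the sediment displaces seawater, and the subsidence is in turn flooded, so s (ρ_m − ρ_w) = t (ρ_sed − ρ_w).
s = 0.8771 km × (1940 − 1030) / (3390 − 1030) = 0.338 km.

0.338 km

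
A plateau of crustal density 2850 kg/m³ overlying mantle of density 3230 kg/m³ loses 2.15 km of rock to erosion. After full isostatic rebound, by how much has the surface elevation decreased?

Rebound u = e ρ_c/ρ_m = 2.15 km × 2850/3230 = 1.897 km.
Net surface drop = e − u = 2.15 km − 1.897 km = e (ρ_m − ρ_c)/ρ_m = 0.253 km.

0.253 km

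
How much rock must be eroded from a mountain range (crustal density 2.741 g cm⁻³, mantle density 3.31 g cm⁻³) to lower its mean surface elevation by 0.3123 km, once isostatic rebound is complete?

1.82 km

Net drop Δ = e − u = e − e ρ_c/ρ_m = e (ρ_m − ρ_c)/ρ_m.
e = Δ ρ_m/(ρ_m − ρ_c) = 0.3123 km × 3.31/0.569 = 1.82 km.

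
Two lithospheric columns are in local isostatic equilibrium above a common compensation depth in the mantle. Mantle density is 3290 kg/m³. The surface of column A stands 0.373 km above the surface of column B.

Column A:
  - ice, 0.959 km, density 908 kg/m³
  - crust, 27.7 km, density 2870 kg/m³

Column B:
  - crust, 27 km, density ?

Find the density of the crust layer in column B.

2820 kg/m³

Take the compensation level at the base of the deeper column (depth z_c below the surface of column A) and equate Σ ρ_i t_i down to z_c; mantle fills any gap and the z_c terms cancel.
Column A: 0.959×908 + 27.7×2870 + (z_c − 28.659)×3290
Column B: 0.373×0 + 27×ρ + (z_c − 0.373 − 27)×3290
The z_c×3290 term appears on both sides and cancels. Collect the known terms of each column as K = Σ(ρt)_known − 3290 × (depth of known layers): K_A = 80369.772 − 3290×28.659 = −13918.338; K_B = 0 − 3290×(0.373 + 27) = −90057.17.
Balance: K_A = K_B + 27×ρ, so ρ = (K_A − K_B)/27 = 76138.8/27 = 2820 kg/m³.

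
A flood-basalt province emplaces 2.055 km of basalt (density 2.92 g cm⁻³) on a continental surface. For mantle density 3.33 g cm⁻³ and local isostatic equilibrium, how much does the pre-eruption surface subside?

1.8 km

Subaerial loading: s = t ρ_load / ρ_m.
s = 2.055 km × 2.92/3.33 = 1.8 km.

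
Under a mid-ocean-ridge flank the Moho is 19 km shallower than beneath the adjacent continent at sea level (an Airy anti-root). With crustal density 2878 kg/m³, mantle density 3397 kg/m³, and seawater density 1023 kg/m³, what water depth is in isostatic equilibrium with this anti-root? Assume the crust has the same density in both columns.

Replacing a thickness d of crust by seawater at the top must be balanced by replacing crust with mantle at the base: d (ρ_c − ρ_w) = a (ρ_m − ρ_c).
d = a (ρ_m − ρ_c)/(ρ_c − ρ_w) = 19 km × 519/1855 = 5.32 km.

5.32 km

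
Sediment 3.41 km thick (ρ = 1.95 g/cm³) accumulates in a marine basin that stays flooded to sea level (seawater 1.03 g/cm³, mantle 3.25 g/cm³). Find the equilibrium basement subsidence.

1.41 km

Submarine loading: the sediment displaces seawater, and the subsidence is in turn flooded, so s (ρ_m − ρ_w) = t (ρ_sed − ρ_w).
s = 3.41 km × (1.95 − 1.03) / (3.25 − 1.03) = 1.41 km.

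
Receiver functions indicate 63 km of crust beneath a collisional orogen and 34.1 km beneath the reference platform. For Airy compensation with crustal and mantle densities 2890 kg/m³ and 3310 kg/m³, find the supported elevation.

Excess crust Δ = 63 km − 34.1 km = 28.9 km, split between elevation h and root r with h + r = Δ.
Airy balance ρ_c h = (ρ_m − ρ_c) r gives r = h ρ_c/(ρ_m − ρ_c), so h (1 + ρ_c/(ρ_m − ρ_c)) = Δ, i.e. h = Δ (ρ_m − ρ_c)/ρ_m.
h = 28.9 km × 420/3310 = 3.67 km.

3.67 km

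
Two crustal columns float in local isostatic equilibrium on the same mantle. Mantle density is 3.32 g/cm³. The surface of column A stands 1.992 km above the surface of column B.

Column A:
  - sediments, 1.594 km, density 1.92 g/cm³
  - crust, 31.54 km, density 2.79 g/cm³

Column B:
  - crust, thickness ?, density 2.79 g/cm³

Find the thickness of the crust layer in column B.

Take the compensation level at the base of the deeper column (depth z_c below the surface of column A) and equate Σ ρ_i t_i down to z_c; mantle fills any gap and the z_c terms cancel.
Column A: 1.594×1.92 + 31.54×2.79 + (z_c − 33.134)×3.32
Column B: 1.992×0 + x×2.79 + (z_c − 1.992 − 0 − x)×3.32
The z_c×3.32 term appears on both sides and cancels. Collect the known terms of each column as K = Σ(ρt)_known − 3.32 × (depth of known layers): K_A = 91.05708 − 3.32×33.134 = −18.9478; K_B = 0 − 3.32×(1.992 + 0) = −6.61344.
Balance: K_A = K_B − x×(3.32 − 2.79), so x = (K_B − K_A)/(3.32 − 2.79) = 12.3344/0.53 = 23.3 km.

23.3 km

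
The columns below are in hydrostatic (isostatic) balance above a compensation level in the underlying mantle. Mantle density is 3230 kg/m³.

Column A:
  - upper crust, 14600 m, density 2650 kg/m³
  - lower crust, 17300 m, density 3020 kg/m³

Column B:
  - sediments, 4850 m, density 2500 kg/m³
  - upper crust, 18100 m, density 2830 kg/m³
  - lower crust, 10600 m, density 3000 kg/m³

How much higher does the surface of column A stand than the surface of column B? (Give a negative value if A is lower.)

For any compensation level in the mantle, the mantle terms cancel and isostasy reduces to e = (Σt_A − Σt_B) − (Σ(ρt)_A − Σ(ρt)_B) / ρ_m.
Σt_A = 31900 m; Σt_B = 33550 m; Σ(ρt)_A = 90936000; Σ(ρt)_B = 95148000 (in m·kg/m³).
e = (31900 − 33550) − (90936000 − 95148000) / 3230 = −346 m.

−346 m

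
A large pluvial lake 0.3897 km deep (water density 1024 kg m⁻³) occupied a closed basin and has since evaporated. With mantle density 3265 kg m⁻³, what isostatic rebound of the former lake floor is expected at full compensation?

0.122 km

u = d ρ_w/ρ_m = 0.3897 km × 1024/3265 = 0.122 km.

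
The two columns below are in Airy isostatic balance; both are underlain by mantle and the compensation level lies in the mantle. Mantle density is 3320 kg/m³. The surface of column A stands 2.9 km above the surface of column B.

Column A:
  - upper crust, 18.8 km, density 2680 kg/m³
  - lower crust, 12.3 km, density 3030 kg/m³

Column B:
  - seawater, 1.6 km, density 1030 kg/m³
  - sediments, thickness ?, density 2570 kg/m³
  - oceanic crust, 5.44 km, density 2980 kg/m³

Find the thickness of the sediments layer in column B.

Take the compensation level at the base of the deeper column (depth z_c below the surface of column A) and equate Σ ρ_i t_i down to z_c; mantle fills any gap and the z_c terms cancel.
Column A: 18.8×2680 + 12.3×3030 + (z_c − 31.1)×3320
Column B: 2.9×0 + 1.6×1030 + x×2570 + 5.44×2980 + (z_c − 2.9 − 7.04 − x)×3320
The z_c×3320 term appears on both sides and cancels. Collect the known terms of each column as K = Σ(ρt)_known − 3320 × (depth of known layers): K_A = 87653 − 3320×31.1 = −15599; K_B = 17859.2 − 3320×(2.9 + 7.04) = −15141.6.
Balance: K_A = K_B − x×(3320 − 2570), so x = (K_B − K_A)/(3320 − 2570) = 457.4/750 = 0.61 km.

0.61 km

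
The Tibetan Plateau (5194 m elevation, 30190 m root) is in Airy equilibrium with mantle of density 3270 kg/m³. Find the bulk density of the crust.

ρ_c h = (ρ_m − ρ_c) r → ρ_c (h + r) = ρ_m r → ρ_c = ρ_m r / (h + r).
ρ_c = 3270 × 30190 m / (5194 m + 30190 m) = 2790 kg/m³.

2790 kg/m³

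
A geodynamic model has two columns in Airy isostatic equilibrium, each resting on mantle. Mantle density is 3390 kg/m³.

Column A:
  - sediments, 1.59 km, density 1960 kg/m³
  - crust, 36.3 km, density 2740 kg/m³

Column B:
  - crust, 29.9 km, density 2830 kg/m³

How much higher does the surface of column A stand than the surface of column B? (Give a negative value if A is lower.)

For any compensation level in the mantle, the mantle terms cancel and isostasy reduces to e = (Σt_A − Σt_B) − (Σ(ρt)_A − Σ(ρt)_B) / ρ_m.
Σt_A = 37.89 km; Σt_B = 29.9 km; Σ(ρt)_A = 102578.4; Σ(ρt)_B = 84617 (in km·kg/m³).
e = (37.89 − 29.9) − (102578.4 − 84617) / 3390 = 2.69 km.

2.69 km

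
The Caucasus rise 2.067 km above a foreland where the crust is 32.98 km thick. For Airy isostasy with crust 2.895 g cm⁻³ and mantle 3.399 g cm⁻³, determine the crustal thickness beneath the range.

Root depth r = h ρ_c / (ρ_m − ρ_c) = 2.067 km × 2.895 / 0.504 = 11.87 km.
Total thickness = T + h + r = 32.98 km + 2.067 km + 11.87 km = 46.9 km.

46.9 km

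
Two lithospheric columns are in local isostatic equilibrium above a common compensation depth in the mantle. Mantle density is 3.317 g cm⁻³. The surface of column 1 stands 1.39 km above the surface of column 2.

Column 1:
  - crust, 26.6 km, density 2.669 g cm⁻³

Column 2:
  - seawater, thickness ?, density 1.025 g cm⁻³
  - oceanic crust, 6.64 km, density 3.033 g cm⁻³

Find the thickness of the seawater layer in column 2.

4.69 km

Take the compensation level at the base of the deeper column (depth z_c below the surface of column 1) and equate Σ ρ_i t_i down to z_c; mantle fills any gap and the z_c terms cancel.
Column 1: 26.6×2.669 + (z_c − 26.6)×3.317
Column 2: 1.39×0 + x×1.025 + 6.64×3.033 + (z_c − 1.39 − 6.64 − x)×3.317
The z_c×3.317 term appears on both sides and cancels. Collect the known terms of each column as K = Σ(ρt)_known − 3.317 × (depth of known layers): K_1 = 70.9954 − 3.317×26.6 = −17.2368; K_2 = 20.13912 − 3.317×(1.39 + 6.64) = −6.49639.
Balance: K_1 = K_2 − x×(3.317 − 1.025), so x = (K_2 − K_1)/(3.317 − 1.025) = 10.7404/2.292 = 4.69 km.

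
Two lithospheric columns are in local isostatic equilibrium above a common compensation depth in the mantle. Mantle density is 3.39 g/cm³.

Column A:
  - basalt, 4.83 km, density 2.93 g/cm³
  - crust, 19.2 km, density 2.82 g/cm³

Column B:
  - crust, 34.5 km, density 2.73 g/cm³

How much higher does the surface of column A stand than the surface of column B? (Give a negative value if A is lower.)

−2.83 km

For any compensation level in the mantle, the mantle terms cancel and isostasy reduces to e = (Σt_A − Σt_B) − (Σ(ρt)_A − Σ(ρt)_B) / ρ_m.
Σt_A = 24.03 km; Σt_B = 34.5 km; Σ(ρt)_A = 68.2959; Σ(ρt)_B = 94.185 (in km·g/cm³).
e = (24.03 − 34.5) − (68.2959 − 94.185) / 3.39 = −2.83 km.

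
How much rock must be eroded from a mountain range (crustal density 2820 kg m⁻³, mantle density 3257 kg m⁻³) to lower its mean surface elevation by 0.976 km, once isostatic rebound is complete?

Net drop Δ = e − u = e − e ρ_c/ρ_m = e (ρ_m − ρ_c)/ρ_m.
e = Δ ρ_m/(ρ_m − ρ_c) = 0.976 km × 3257/437 = 7.27 km.

7.27 km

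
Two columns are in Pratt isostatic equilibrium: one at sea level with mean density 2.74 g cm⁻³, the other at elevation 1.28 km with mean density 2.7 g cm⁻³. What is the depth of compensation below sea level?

ρ_ref D = ρ (D + h) → D (ρ_ref − ρ) = ρ h.
D = ρ h/(ρ_ref − ρ) = 2.7 × 1.28 km/(2.74 − 2.7) = 86.4 km.

86.4 km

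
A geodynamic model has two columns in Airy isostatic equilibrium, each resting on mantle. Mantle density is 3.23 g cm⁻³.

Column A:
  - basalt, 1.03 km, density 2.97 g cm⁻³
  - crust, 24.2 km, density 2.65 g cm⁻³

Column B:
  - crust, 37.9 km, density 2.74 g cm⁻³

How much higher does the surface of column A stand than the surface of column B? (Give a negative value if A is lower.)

For any compensation level in the mantle, the mantle terms cancel and isostasy reduces to e = (Σt_A − Σt_B) − (Σ(ρt)_A − Σ(ρt)_B) / ρ_m.
Σt_A = 25.23 km; Σt_B = 37.9 km; Σ(ρt)_A = 67.1891; Σ(ρt)_B = 103.846 (in km·g cm⁻³).
e = (25.23 − 37.9) − (67.1891 − 103.846) / 3.23 = −1.32 km.

−1.32 km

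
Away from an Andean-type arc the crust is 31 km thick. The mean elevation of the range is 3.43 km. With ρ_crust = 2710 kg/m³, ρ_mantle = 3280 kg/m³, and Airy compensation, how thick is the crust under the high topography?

50.7 km

Root depth r = h ρ_c / (ρ_m − ρ_c) = 3.43 km × 2710 / 570 = 16.31 km.
Total thickness = T + h + r = 31 km + 3.43 km + 16.31 km = 50.7 km.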